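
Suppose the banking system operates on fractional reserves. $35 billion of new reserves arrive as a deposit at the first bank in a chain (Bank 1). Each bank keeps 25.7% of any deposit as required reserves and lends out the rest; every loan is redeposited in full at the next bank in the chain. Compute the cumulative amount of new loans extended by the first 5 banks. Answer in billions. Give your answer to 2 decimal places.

Bank i lends (1 − rr)^i of the original deposit: Bank 1 lends 35·0.7430 = 26.0050, Bank 2 lends 35·0.7430² ≈ 19.3217, and so on.
Summing a geometric series: total = 35·[0.7430·(1 − 0.7430^5) / (1 − 0.7430)] ≈ 78.2745 billion.

$78.27 billion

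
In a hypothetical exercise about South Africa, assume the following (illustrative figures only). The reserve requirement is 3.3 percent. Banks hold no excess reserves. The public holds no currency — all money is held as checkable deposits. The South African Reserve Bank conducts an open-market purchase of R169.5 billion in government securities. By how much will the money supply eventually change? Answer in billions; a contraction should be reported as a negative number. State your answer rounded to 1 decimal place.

R5136.4 billion

The simple money multiplier is m = 1/rr = 1/0.033 ≈ 30.30303.
An open-market purchase increases the monetary base by 169.5 billion, so ΔM = m × ΔMB = 30.30303 × 169.5 ≈ 5136.3636 billion.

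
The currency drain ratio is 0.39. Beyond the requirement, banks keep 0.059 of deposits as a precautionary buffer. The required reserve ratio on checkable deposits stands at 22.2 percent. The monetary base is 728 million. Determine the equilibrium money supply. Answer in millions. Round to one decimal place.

1508.1 million

The money multiplier is m = (1 + c) / (rr + e + c) = (1 + 0.39) / (0.222 + 0.059 + 0.39) ≈ 2.07154.
So M = m × MB = 2.07154 × 728 ≈ 1508.0811 million.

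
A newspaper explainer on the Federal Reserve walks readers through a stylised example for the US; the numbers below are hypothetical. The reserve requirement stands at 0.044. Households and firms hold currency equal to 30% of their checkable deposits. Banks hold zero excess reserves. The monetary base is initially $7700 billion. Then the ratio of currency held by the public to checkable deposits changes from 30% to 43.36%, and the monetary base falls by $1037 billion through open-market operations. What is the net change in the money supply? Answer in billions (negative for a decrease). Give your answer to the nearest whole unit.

-9099 billion

Before: m₁ = (1 + 0.3) / (0.044 + 0.3) ≈ 3.77907, MB₁ = 7700, so M₁ = 3.77907 × 7700 = 29098.839 billion.
After: m₂ = (1 + 0.4336) / (0.044 + 0.4336) ≈ 3.00168, MB₂ = 7700 − 1037 = 6663, so M₂ = 3.00168 × 6663 ≈ 20000.1938 billion.
ΔM = M₂ − M₁ = 20000.1938 − 29098.839 = -9098.6452 billion.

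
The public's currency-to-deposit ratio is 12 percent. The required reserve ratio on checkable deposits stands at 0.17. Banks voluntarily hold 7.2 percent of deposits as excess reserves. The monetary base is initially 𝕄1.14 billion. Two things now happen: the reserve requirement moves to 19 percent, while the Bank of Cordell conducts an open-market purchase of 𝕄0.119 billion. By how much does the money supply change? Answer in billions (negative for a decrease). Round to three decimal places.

Before: m₁ = (1 + 0.12) / (0.17 + 0.072 + 0.12) ≈ 3.09392, MB₁ = 1.14, so M₁ = 3.09392 × 1.14 ≈ 3.5271 billion.
After: m₂ = (1 + 0.12) / (0.19 + 0.072 + 0.12) ≈ 2.93194, MB₂ = 1.14 + 0.119 = 1.259, so M₂ = 2.93194 × 1.259 ≈ 3.6913 billion.
ΔM = M₂ − M₁ = 3.6913 − 3.5271 = 0.1642 billion.

𝕄0.164 billion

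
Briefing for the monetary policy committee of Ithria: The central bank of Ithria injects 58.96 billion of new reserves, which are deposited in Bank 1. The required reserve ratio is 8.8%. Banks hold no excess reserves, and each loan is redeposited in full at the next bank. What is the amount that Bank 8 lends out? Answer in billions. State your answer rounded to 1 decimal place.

Each bank lends a fraction (1 − rr) = 0.9120 of the deposit it receives, so Bank 8 receives 58.96·0.9120^7 and lends 58.96·0.9120^8 ≈ 28.2173 billion.

28.2 billion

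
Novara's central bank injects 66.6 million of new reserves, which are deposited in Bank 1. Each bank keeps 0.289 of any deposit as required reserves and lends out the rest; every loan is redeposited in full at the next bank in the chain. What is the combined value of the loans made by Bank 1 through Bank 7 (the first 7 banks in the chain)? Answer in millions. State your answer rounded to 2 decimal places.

148.80 million

Bank i lends (1 − rr)^i of the original deposit: Bank 1 lends 66.6·0.7110 = 47.3526, Bank 2 lends 66.6·0.7110² ≈ 33.6677, and so on.
Summing a geometric series: total = 66.6·[0.7110·(1 − 0.7110^7) / (1 − 0.7110)] ≈ 148.7999 million.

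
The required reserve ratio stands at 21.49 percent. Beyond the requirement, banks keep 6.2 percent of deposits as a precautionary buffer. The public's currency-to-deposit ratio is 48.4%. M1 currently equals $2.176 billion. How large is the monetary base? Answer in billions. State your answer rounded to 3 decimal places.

The money multiplier is m = (1 + c) / (rr + e + c) = (1 + 0.484) / (0.2149 + 0.062 + 0.484) ≈ 1.95032.
MB = M / m = 2.176 / 1.95032 ≈ 1.1157 billion.

$1.116 billion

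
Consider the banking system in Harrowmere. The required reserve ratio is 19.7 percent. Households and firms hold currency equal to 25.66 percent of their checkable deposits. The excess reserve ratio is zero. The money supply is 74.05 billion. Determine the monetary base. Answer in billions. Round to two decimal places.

The money multiplier is m = (1 + c) / (rr + c) = (1 + 0.2566) / (0.197 + 0.2566) ≈ 2.77028.
MB = M / m = 74.05 / 2.77028 ≈ 26.7302 billion.

26.73 billion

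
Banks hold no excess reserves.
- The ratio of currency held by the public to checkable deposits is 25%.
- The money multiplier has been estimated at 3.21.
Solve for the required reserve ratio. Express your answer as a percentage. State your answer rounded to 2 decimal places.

13.94%

Using m = 3.21. Since m = (1 + c)/(c + rr + e), the denominator satisfies c + rr + e = (1 + c)/m = (1 + 0.25) / 3.21 ≈ 0.389408.
With c = 0.25 and e = 0, the required reserve ratio is 0.389408 − 0.25 − 0 = 0.139408.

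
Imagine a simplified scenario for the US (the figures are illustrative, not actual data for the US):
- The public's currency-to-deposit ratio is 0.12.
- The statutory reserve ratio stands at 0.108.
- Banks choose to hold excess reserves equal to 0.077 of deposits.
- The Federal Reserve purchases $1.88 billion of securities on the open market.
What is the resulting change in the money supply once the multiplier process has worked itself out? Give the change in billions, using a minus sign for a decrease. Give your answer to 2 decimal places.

$6.90 billion

The money multiplier is m = (1 + c) / (rr + e + c) = (1 + 0.12) / (0.108 + 0.077 + 0.12) ≈ 3.6721.
The purchase adds 1.88 billion of base, so ΔM = m × ΔMB = 3.6721 × (+1.88) ≈ 6.9035 billion.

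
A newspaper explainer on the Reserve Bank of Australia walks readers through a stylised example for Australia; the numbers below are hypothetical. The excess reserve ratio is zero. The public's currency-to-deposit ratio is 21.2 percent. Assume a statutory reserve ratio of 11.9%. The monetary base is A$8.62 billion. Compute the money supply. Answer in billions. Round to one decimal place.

The money multiplier is m = (1 + c) / (rr + c) = (1 + 0.212) / (0.119 + 0.212) ≈ 3.6616.
So M = m × MB = 3.6616 × 8.62 ≈ 31.563 billion.

A$31.6 billion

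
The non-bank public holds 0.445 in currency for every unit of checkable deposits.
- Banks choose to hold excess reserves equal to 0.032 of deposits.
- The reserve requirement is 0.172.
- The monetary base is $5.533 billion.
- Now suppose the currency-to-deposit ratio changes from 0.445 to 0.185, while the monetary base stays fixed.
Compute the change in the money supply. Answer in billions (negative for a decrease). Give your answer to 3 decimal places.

Initially m₁ = (1 + 0.445) / (0.172 + 0.032 + 0.445) ≈ 2.22650, so M₁ = 2.22650 × 5.533 ≈ 12.3192 billion.
After the change m₂ = (1 + 0.185) / (0.172 + 0.032 + 0.185) ≈ 3.04627, so M₂ = 3.04627 × 5.533 ≈ 16.855 billion.
ΔM = M₂ − M₁ = 16.855 − 12.3192 = 4.5358 billion.

$4.536 billion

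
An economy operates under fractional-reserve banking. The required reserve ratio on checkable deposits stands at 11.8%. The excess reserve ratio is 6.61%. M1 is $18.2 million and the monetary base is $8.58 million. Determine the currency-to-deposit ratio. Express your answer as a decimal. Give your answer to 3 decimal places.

0.544

Using m = M/MB = 18.2/8.58 ≈ 2.121212. From m = (1 + c)/(c + rr + e), rearranging gives 1 + c = m·(c + rr + e), so c·(1 − m) = m·(rr + e) − 1.
Hence c = [m·(rr + e) − 1]/(1 − m) = [2.121212 × (0.118 + 0.0661) − 1] / (1 − 2.121212) ≈ 0.543595.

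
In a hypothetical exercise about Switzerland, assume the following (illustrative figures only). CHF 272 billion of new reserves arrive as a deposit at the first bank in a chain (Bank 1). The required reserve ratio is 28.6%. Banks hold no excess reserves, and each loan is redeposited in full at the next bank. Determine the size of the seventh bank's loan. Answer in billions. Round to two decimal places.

CHF 25.73 billion

Each bank lends a fraction (1 − rr) = 0.7140 of the deposit it receives, so Bank 7 receives 272·0.7140^6 and lends 272·0.7140^7 ≈ 25.7310 billion.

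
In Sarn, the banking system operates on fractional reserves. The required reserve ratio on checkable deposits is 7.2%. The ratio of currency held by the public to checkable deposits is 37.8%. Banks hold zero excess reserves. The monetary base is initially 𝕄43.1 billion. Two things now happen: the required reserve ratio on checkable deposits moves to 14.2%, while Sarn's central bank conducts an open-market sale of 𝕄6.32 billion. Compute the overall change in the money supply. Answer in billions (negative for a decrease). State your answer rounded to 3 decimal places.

-34.515 billion

Before: m₁ = (1 + 0.378) / (0.072 + 0.378) ≈ 3.062222, MB₁ = 43.1, so M₁ = 3.062222 × 43.1 ≈ 131.9818 billion.
After: m₂ = (1 + 0.378) / (0.142 + 0.378) = 2.65, MB₂ = 43.1 − 6.32 = 36.78, so M₂ = 2.65 × 36.78 = 97.467 billion.
ΔM = M₂ − M₁ = 97.467 − 131.9818 = -34.5148 billion.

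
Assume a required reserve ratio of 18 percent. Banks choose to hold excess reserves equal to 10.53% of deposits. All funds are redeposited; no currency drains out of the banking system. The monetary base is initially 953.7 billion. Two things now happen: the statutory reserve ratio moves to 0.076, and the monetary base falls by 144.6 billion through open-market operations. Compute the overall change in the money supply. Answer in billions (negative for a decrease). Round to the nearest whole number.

1120 billion

Before: m₁ = 1 / (0.18 + 0.1053) ≈ 3.5051, MB₁ = 953.7, so M₁ = 3.5051 × 953.7 ≈ 3342.8139 billion.
After: m₂ = 1 / (0.076 + 0.1053) ≈ 5.5157, MB₂ = 953.7 − 144.6 = 809.1, so M₂ = 5.5157 × 809.1 ≈ 4462.7529 billion.
ΔM = M₂ − M₁ = 4462.7529 − 3342.8139 = 1119.939 billion.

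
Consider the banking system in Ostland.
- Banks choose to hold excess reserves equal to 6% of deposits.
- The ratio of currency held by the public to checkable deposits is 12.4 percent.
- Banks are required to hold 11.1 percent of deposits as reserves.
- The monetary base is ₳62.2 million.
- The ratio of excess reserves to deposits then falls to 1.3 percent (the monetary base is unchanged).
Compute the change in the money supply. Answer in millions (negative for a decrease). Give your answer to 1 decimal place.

Initially m₁ = (1 + 0.124) / (0.111 + 0.06 + 0.124) ≈ 3.8102, so M₁ = 3.8102 × 62.2 ≈ 236.9944 million.
After the change m₂ = (1 + 0.124) / (0.111 + 0.013 + 0.124) ≈ 4.5323, so M₂ = 4.5323 × 62.2 ≈ 281.9091 million.
ΔM = M₂ − M₁ = 281.9091 − 236.9944 = 44.9147 million.

₳44.9 million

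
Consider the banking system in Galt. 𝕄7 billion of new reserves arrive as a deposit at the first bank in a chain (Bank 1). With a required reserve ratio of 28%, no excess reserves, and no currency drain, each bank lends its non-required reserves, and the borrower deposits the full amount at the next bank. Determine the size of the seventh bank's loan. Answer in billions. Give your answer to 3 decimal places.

Each bank lends a fraction (1 − rr) = 0.7200 of the deposit it receives, so Bank 7 receives 7·0.7200^6 and lends 7·0.7200^7 ≈ 0.7021 billion.

𝕄0.702 billion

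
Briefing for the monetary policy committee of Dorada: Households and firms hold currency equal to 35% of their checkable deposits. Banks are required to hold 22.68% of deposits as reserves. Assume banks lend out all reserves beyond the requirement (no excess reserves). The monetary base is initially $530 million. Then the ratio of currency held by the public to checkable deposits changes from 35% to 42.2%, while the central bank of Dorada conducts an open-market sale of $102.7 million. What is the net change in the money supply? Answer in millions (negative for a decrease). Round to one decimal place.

Before: m₁ = (1 + 0.35) / (0.2268 + 0.35) ≈ 2.34050, MB₁ = 530, so M₁ = 2.34050 × 530 = 1240.465 million.
After: m₂ = (1 + 0.422) / (0.2268 + 0.422) ≈ 2.19174, MB₂ = 530 − 102.7 = 427.3, so M₂ = 2.19174 × 427.3 ≈ 936.5305 million.
ΔM = M₂ − M₁ = 936.5305 − 1240.465 = -303.9345 million.

-303.9 million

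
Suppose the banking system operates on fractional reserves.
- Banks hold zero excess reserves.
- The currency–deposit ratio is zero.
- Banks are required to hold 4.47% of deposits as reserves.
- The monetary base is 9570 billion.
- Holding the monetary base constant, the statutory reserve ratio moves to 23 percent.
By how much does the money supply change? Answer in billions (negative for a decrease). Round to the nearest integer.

-172485 billion

Initially m₁ = 1 / (0.0447) ≈ 22.37136, so M₁ = 22.37136 × 9570 = 214093.9152 billion.
After the change m₂ = 1 / (0.23) ≈ 4.34783, so M₂ = 4.34783 × 9570 = 41608.7331 billion.
ΔM = M₂ − M₁ = 41608.7331 − 214093.9152 = -172485.1821 billion.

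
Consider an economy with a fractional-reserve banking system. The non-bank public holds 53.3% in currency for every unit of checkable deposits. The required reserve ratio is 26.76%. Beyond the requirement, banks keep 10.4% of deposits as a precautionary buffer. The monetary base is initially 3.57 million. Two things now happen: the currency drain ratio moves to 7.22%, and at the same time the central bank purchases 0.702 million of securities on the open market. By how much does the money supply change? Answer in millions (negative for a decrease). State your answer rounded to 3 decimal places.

4.271 million

Before: m₁ = (1 + 0.533) / (0.2676 + 0.104 + 0.533) ≈ 1.69467, MB₁ = 3.57, so M₁ = 1.69467 × 3.57 ≈ 6.05 million.
After: m₂ = (1 + 0.0722) / (0.2676 + 0.104 + 0.0722) ≈ 2.41595, MB₂ = 3.57 + 0.702 = 4.272, so M₂ = 2.41595 × 4.272 ≈ 10.3209 million.
ΔM = M₂ − M₁ = 10.3209 − 6.05 = 4.2709 million.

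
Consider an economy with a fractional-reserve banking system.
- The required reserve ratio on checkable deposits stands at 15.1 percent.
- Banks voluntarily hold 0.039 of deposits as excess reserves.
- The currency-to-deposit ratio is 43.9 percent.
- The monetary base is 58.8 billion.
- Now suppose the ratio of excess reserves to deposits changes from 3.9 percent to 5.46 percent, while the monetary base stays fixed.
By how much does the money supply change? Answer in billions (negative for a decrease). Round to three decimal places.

-3.256 billion

Initially m₁ = (1 + 0.439) / (0.151 + 0.039 + 0.439) ≈ 2.287758, so M₁ = 2.287758 × 58.8 ≈ 134.5202 billion.
After the change m₂ = (1 + 0.439) / (0.151 + 0.0546 + 0.439) ≈ 2.232392, so M₂ = 2.232392 × 58.8 ≈ 131.2646 billion.
ΔM = M₂ − M₁ = 131.2646 − 134.5202 = -3.2556 billion.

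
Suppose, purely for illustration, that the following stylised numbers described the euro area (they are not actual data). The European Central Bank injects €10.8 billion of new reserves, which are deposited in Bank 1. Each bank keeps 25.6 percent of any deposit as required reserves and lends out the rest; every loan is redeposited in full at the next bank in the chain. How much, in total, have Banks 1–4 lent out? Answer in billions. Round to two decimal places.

€21.77 billion

Bank i lends (1 − rr)^i of the original deposit: Bank 1 lends 10.8·0.7440 = 8.0352, Bank 2 lends 10.8·0.7440² ≈ 5.9782, and so on.
Summing a geometric series: total = 10.8·[0.7440·(1 − 0.7440^4) / (1 − 0.7440)] ≈ 21.7703 billion.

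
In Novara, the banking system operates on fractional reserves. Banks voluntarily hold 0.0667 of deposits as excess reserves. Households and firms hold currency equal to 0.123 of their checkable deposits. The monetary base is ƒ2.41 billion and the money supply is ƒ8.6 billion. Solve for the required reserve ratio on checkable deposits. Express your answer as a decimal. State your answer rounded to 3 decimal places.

Using m = M/MB = 8.6/2.41 ≈ 3.568465. Since m = (1 + c)/(c + rr + e), the denominator satisfies c + rr + e = (1 + c)/m = (1 + 0.123) / 3.568465 ≈ 0.314701.
With c = 0.123 and e = 0.0667, the required reserve ratio on checkable deposits is 0.314701 − 0.123 − 0.0667 = 0.125001.

0.125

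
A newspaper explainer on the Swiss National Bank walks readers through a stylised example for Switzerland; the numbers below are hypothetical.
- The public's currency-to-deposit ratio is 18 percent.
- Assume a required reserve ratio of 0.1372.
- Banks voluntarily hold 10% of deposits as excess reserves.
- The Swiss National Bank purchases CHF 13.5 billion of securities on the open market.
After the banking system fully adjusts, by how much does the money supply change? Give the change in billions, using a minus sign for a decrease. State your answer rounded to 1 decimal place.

CHF 38.2 billion

The money multiplier is m = (1 + c) / (rr + e + c) = (1 + 0.18) / (0.1372 + 0.1 + 0.18) ≈ 2.8284.
The purchase adds 13.5 billion of base, so ΔM = m × ΔMB = 2.8284 × (+13.5) = 38.1834 billion.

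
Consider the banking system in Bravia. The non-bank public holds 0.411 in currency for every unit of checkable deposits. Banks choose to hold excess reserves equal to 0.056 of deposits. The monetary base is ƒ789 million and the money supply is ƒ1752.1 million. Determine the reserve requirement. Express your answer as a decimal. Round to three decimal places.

Using m = M/MB = 1752.1/789 ≈ 2.220659. Since m = (1 + c)/(c + rr + e), the denominator satisfies c + rr + e = (1 + c)/m = (1 + 0.411) / 2.220659 ≈ 0.635397.
With c = 0.411 and e = 0.056, the reserve requirement is 0.635397 − 0.411 − 0.056 = 0.168397.

0.168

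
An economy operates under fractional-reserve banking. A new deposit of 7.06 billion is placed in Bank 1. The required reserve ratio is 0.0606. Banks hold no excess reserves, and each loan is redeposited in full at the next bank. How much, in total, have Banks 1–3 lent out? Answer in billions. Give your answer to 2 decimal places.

Bank i lends (1 − rr)^i of the original deposit: Bank 1 lends 7.06·0.9394 ≈ 6.6322, Bank 2 lends 7.06·0.9394² ≈ 6.2303, and so on.
Summing a geometric series: total = 7.06·[0.9394·(1 − 0.9394^3) / (1 − 0.9394)] ≈ 18.7151 billion.

18.72 billion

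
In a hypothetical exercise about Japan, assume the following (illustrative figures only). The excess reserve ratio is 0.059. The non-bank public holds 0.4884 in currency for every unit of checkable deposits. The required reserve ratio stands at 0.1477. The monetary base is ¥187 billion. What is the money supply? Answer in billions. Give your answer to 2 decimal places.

¥400.42 billion

The money multiplier is m = (1 + c) / (rr + e + c) = (1 + 0.4884) / (0.1477 + 0.059 + 0.4884) ≈ 2.141275.
So M = m × MB = 2.141275 × 187 ≈ 400.4184 billion.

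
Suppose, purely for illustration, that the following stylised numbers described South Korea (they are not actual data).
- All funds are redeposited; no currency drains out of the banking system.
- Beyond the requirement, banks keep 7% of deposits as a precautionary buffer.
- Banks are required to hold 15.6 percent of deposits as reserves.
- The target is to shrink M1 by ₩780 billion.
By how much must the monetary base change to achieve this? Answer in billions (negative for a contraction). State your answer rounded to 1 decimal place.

The money multiplier is m = 1 / (rr + e) = 1 / (0.156 + 0.07) ≈ 4.42478.
ΔMB = ΔM / m = (−780) / 4.42478 ≈ -176.28 billion.

-176.3 billion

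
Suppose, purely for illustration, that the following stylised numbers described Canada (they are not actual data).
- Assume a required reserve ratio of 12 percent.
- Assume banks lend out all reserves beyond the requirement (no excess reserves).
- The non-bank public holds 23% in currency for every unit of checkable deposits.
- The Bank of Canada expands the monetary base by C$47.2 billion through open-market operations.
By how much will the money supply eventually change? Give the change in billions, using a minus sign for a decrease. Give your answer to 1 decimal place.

The money multiplier is m = (1 + c) / (rr + c) = (1 + 0.23) / (0.12 + 0.23) ≈ 3.5143.
The purchase adds 47.2 billion of base, so ΔM = m × ΔMB = 3.5143 × (+47.2) ≈ 165.875 billion.

C$165.9 billion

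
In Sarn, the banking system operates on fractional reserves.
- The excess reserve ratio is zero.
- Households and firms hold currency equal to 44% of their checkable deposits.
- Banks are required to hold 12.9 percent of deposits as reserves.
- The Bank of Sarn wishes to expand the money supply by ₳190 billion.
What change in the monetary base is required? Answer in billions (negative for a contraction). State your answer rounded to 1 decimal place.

₳75.1 billion

The money multiplier is m = (1 + c) / (rr + c) = (1 + 0.44) / (0.129 + 0.44) ≈ 2.53076.
ΔMB = ΔM / m = (+190) / 2.53076 ≈ 75.0763 billion.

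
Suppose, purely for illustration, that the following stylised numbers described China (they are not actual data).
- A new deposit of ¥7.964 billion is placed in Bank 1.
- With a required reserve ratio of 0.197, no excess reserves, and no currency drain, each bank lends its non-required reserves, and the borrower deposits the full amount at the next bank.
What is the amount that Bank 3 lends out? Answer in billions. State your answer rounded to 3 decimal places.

Each bank lends a fraction (1 − rr) = 0.8030 of the deposit it receives, so Bank 3 receives 7.964·0.8030^2 and lends 7.964·0.8030^3 ≈ 4.1236 billion.

¥4.124 billion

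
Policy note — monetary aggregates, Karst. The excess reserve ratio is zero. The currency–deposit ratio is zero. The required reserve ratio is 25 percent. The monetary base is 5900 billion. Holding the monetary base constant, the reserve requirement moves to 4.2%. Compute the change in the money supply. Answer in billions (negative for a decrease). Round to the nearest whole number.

Initially m₁ = 1 / (0.25) = 4, so M₁ = 4 × 5900 = 23600 billion.
After the change m₂ = 1 / (0.042) ≈ 23.80952, so M₂ = 23.80952 × 5900 = 140476.168 billion.
ΔM = M₂ − M₁ = 140476.168 − 23600 = 116876.168 billion.

116876 billion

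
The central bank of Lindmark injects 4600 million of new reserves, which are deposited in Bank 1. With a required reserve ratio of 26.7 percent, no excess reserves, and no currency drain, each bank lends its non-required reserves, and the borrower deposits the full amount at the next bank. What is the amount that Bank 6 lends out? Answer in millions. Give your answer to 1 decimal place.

Each bank lends a fraction (1 − rr) = 0.7330 of the deposit it receives, so Bank 6 receives 4600·0.7330^5 and lends 4600·0.7330^6 ≈ 713.4798 million.

713.5 million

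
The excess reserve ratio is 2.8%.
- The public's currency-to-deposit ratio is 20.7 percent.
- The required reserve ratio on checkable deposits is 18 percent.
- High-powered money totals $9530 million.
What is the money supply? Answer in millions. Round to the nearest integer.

$27717 million

The money multiplier is m = (1 + c) / (rr + e + c) = (1 + 0.207) / (0.18 + 0.028 + 0.207) ≈ 2.90843.
So M = m × MB = 2.90843 × 9530 = 27717.3379 million.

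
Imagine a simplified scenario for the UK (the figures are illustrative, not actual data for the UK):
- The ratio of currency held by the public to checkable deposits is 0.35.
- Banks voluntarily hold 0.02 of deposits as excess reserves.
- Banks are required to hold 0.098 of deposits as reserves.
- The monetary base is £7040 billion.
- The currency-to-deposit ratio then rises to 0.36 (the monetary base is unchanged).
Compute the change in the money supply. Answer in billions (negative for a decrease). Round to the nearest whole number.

Initially m₁ = (1 + 0.35) / (0.098 + 0.02 + 0.35) ≈ 2.88462, so M₁ = 2.88462 × 7040 = 20307.7248 billion.
After the change m₂ = (1 + 0.36) / (0.098 + 0.02 + 0.36) ≈ 2.84519, so M₂ = 2.84519 × 7040 = 20030.1376 billion.
ΔM = M₂ − M₁ = 20030.1376 − 20307.7248 = -277.5872 billion.

-278 billion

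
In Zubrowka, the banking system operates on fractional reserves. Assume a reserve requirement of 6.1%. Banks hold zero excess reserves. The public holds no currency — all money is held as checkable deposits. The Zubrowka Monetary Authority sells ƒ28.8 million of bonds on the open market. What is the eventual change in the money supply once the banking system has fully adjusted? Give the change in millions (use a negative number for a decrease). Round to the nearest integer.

The simple money multiplier is m = 1/rr = 1/0.061 ≈ 16.3934.
An open-market sale reduces the monetary base by 28.8 million, so ΔM = m × ΔMB = 16.3934 × (−28.8) ≈ -472.1299 million.

-472 million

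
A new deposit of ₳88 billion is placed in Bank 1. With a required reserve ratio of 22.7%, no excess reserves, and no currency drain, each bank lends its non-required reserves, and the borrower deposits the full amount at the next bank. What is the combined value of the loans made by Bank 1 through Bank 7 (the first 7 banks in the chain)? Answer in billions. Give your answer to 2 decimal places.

₳250.25 billion

Bank i lends (1 − rr)^i of the original deposit: Bank 1 lends 88·0.7730 = 68.0240, Bank 2 lends 88·0.7730² ≈ 52.5826, and so on.
Summing a geometric series: total = 88·[0.7730·(1 − 0.7730^7) / (1 − 0.7730)] ≈ 250.2463 billion.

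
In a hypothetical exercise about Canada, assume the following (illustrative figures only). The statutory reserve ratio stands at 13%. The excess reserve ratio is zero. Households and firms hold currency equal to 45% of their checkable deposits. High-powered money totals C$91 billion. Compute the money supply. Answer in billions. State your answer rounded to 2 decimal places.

The money multiplier is m = (1 + c) / (rr + c) = (1 + 0.45) / (0.13 + 0.45) = 2.5.
So M = m × MB = 2.5 × 91 = 227.5 billion.

C$227.50 billion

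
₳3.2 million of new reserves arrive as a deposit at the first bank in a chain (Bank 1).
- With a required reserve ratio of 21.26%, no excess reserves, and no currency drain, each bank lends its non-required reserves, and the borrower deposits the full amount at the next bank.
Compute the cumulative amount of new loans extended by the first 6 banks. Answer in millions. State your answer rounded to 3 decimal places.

₳9.027 million

Bank i lends (1 − rr)^i of the original deposit: Bank 1 lends 3.2·0.7874 ≈ 2.5197, Bank 2 lends 3.2·0.7874² ≈ 1.9840, and so on.
Summing a geometric series: total = 3.2·[0.7874·(1 − 0.7874^6) / (1 − 0.7874)] ≈ 9.0272 million.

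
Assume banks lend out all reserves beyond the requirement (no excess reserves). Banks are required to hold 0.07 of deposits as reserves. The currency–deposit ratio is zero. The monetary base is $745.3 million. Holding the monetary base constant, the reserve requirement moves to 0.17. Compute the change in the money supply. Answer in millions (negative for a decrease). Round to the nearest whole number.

Initially m₁ = 1 / (0.07) ≈ 14.2857, so M₁ = 14.2857 × 745.3 ≈ 10647.1322 million.
After the change m₂ = 1 / (0.17) ≈ 5.8824, so M₂ = 5.8824 × 745.3 ≈ 4384.1527 million.
ΔM = M₂ − M₁ = 4384.1527 − 10647.1322 = -6262.9795 million.

-6263 million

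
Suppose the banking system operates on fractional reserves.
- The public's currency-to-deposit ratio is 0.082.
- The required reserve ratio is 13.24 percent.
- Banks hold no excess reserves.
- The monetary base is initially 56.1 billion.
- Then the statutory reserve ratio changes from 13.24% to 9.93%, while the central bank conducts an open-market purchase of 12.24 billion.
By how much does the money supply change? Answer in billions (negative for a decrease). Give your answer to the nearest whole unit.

125 billion

Before: m₁ = (1 + 0.082) / (0.1324 + 0.082) ≈ 5.0466, MB₁ = 56.1, so M₁ = 5.0466 × 56.1 ≈ 283.1143 billion.
After: m₂ = (1 + 0.082) / (0.0993 + 0.082) ≈ 5.9680, MB₂ = 56.1 + 12.24 = 68.34, so M₂ = 5.9680 × 68.34 ≈ 407.8531 billion.
ΔM = M₂ − M₁ = 407.8531 − 283.1143 = 124.7388 billion.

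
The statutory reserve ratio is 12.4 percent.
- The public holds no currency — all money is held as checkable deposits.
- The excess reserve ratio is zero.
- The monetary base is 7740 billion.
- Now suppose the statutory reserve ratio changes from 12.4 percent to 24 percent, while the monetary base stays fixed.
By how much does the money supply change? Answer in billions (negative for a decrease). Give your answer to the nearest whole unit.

Initially m₁ = 1 / (0.124) ≈ 8.06452, so M₁ = 8.06452 × 7740 = 62419.3848 billion.
After the change m₂ = 1 / (0.24) ≈ 4.16667, so M₂ = 4.16667 × 7740 = 32250.0258 billion.
ΔM = M₂ − M₁ = 32250.0258 − 62419.3848 = -30169.359 billion.

-30169 billion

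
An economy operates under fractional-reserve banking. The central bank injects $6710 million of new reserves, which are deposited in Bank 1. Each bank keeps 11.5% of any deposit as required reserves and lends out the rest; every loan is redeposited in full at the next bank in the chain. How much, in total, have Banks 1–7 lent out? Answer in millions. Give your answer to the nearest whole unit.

$29681 million

Bank i lends (1 − rr)^i of the original deposit: Bank 1 lends 6710·0.8850 = 5938.3500, Bank 2 lends 6710·0.8850² ≈ 5255.4398, and so on.
Summing a geometric series: total = 6710·[0.8850·(1 − 0.8850^7) / (1 − 0.8850)] ≈ 29680.9351 million.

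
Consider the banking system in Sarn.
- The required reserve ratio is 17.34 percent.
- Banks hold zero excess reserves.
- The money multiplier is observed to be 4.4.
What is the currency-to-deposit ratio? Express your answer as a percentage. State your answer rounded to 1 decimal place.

Using m = 4.4. From m = (1 + c)/(c + rr + e), rearranging gives 1 + c = m·(c + rr + e), so c·(1 − m) = m·(rr + e) − 1.
Hence c = [m·(rr + e) − 1]/(1 − m) = [4.4 × (0.1734 + 0) − 1] / (1 − 4.4) ≈ 0.069718.

7.0%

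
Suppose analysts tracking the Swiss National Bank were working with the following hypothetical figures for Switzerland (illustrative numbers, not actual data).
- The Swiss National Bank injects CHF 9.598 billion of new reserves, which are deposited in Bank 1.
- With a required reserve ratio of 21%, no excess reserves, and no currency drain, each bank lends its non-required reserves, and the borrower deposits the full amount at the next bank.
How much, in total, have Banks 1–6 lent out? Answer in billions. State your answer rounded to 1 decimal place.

Bank i lends (1 − rr)^i of the original deposit: Bank 1 lends 9.598·0.7900 ≈ 7.5824, Bank 2 lends 9.598·0.7900² ≈ 5.9901, and so on.
Summing a geometric series: total = 9.598·[0.7900·(1 − 0.7900^6) / (1 − 0.7900)] ≈ 27.3297 billion.

CHF 27.3 billion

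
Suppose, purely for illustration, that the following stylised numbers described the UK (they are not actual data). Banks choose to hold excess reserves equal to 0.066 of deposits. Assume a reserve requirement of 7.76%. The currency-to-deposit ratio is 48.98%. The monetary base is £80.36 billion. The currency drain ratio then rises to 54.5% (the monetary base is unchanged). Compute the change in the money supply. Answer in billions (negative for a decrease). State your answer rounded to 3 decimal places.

Initially m₁ = (1 + 0.4898) / (0.0776 + 0.066 + 0.4898) ≈ 2.352068, so M₁ = 2.352068 × 80.36 ≈ 189.0122 billion.
After the change m₂ = (1 + 0.545) / (0.0776 + 0.066 + 0.545) ≈ 2.243683, so M₂ = 2.243683 × 80.36 ≈ 180.3024 billion.
ΔM = M₂ − M₁ = 180.3024 − 189.0122 = -8.7098 billion.

-8.710 billion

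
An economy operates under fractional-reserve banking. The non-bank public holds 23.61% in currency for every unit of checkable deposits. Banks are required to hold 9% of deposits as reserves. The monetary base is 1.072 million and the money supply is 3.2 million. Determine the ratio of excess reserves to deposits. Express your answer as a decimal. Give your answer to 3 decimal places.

0.088

Using m = M/MB = 3.2/1.072 ≈ 2.985075. Since m = (1 + c)/(c + rr + e), the denominator satisfies c + rr + e = (1 + c)/m = (1 + 0.2361) / 2.985075 ≈ 0.414093.
With c = 0.2361 and rr = 0.09, the ratio of excess reserves to deposits is 0.414093 − 0.2361 − 0.09 = 0.087993.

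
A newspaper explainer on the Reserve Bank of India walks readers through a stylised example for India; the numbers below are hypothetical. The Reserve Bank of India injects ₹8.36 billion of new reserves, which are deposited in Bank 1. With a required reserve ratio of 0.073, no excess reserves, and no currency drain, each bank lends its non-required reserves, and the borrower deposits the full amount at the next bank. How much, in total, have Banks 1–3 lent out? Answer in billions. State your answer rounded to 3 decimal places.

Bank i lends (1 − rr)^i of the original deposit: Bank 1 lends 8.36·0.9270 ≈ 7.7497, Bank 2 lends 8.36·0.9270² ≈ 7.1840, and so on.
Summing a geometric series: total = 8.36·[0.9270·(1 − 0.9270^3) / (1 − 0.9270)] ≈ 21.5933 billion.

₹21.593 billion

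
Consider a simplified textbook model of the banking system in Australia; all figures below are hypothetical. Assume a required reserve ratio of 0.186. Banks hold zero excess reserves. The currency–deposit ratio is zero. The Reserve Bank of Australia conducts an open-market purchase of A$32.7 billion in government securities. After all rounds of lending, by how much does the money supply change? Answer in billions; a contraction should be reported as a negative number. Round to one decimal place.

A$175.8 billion

The simple money multiplier is m = 1/rr = 1/0.186 ≈ 5.3763.
An open-market purchase increases the monetary base by 32.7 billion, so ΔM = m × ΔMB = 5.3763 × 32.7 ≈ 175.805 billion.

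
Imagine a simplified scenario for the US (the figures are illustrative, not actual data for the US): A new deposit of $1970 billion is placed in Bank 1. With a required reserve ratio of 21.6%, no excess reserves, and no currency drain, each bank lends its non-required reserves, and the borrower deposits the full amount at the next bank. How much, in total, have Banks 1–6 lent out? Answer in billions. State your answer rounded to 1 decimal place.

Bank i lends (1 − rr)^i of the original deposit: Bank 1 lends 1970·0.7840 = 1544.4800, Bank 2 lends 1970·0.7840² ≈ 1210.8723, and so on.
Summing a geometric series: total = 1970·[0.7840·(1 − 0.7840^6) / (1 − 0.7840)] ≈ 5489.9238 billion.

$5489.9 billion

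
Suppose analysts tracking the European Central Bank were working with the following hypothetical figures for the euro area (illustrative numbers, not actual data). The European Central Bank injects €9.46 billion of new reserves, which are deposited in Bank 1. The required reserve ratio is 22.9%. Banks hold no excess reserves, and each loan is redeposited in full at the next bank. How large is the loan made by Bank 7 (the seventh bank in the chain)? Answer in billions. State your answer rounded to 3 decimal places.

€1.532 billion

Each bank lends a fraction (1 − rr) = 0.7710 of the deposit it receives, so Bank 7 receives 9.46·0.7710^6 and lends 9.46·0.7710^7 ≈ 1.5320 billion.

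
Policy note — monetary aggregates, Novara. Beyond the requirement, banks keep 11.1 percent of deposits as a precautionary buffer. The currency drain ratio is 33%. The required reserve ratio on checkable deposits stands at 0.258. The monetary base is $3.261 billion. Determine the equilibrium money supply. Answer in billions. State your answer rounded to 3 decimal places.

The money multiplier is m = (1 + c) / (rr + e + c) = (1 + 0.33) / (0.258 + 0.111 + 0.33) ≈ 1.90272.
So M = m × MB = 1.90272 × 3.261 ≈ 6.2048 billion.

$6.205 billion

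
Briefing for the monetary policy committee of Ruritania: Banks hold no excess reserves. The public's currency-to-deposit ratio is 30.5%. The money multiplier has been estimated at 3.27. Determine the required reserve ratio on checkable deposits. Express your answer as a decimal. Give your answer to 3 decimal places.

0.094

Using m = 3.27. Since m = (1 + c)/(c + rr + e), the denominator satisfies c + rr + e = (1 + c)/m = (1 + 0.305) / 3.27 ≈ 0.399083.
With c = 0.305 and e = 0, the required reserve ratio on checkable deposits is 0.399083 − 0.305 − 0 = 0.094083.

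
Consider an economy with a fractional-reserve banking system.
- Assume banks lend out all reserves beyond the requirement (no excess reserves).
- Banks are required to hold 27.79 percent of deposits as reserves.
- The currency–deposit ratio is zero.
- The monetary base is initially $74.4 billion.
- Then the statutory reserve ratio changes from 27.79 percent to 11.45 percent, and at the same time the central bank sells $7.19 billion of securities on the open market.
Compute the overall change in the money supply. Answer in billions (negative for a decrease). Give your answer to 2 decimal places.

$319.26 billion

Before: m₁ = 1 / (0.2779) ≈ 3.59842, MB₁ = 74.4, so M₁ = 3.59842 × 74.4 ≈ 267.7224 billion.
After: m₂ = 1 / (0.1145) ≈ 8.73362, MB₂ = 74.4 − 7.19 = 67.21, so M₂ = 8.73362 × 67.21 ≈ 586.9866 billion.
ΔM = M₂ − M₁ = 586.9866 − 267.7224 = 319.2642 billion.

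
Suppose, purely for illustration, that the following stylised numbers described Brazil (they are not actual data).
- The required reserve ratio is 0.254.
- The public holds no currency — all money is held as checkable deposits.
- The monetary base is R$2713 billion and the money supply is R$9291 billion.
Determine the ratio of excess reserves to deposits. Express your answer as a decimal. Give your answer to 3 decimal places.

Using m = M/MB = 9291/2713 ≈ 3.424622. Since m = (1 + c)/(c + rr + e), the denominator satisfies c + rr + e = (1 + c)/m = (1 + 0) / 3.424622 ≈ 0.292003.
With c = 0 and rr = 0.254, the ratio of excess reserves to deposits is 0.292003 − 0 − 0.254 = 0.038003.

0.038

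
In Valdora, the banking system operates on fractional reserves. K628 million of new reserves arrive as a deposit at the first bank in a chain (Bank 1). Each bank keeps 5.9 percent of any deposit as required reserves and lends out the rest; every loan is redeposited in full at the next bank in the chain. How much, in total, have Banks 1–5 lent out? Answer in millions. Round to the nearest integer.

Bank i lends (1 − rr)^i of the original deposit: Bank 1 lends 628·0.9410 = 590.9480, Bank 2 lends 628·0.9410² ≈ 556.0821, and so on.
Summing a geometric series: total = 628·[0.9410·(1 − 0.9410^5) / (1 − 0.9410)] ≈ 2626.0519 million.

K2626 million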